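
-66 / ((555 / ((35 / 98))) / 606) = -6666 / 259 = -25.74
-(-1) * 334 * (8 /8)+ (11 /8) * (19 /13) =34945 /104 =336.01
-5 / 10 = -1 / 2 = -0.50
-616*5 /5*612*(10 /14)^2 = -1346400 /7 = -192342.86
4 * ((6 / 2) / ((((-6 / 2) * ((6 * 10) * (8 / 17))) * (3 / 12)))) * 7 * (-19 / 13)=2261 / 390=5.80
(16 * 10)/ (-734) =-80/ 367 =-0.22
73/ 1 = 73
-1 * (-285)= 285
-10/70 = -1/7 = -0.14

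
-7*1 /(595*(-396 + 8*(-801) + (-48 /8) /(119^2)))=833 /481757250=0.00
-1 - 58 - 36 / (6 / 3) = -77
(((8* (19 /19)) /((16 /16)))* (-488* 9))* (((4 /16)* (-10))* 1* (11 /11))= 87840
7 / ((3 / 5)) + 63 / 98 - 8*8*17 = -45179 / 42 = -1075.69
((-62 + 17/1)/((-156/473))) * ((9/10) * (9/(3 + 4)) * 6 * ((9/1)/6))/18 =114939/1456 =78.94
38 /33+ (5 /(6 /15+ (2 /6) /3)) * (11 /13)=93037 /9867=9.43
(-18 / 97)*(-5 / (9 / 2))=20 / 97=0.21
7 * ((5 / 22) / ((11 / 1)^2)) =35 / 2662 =0.01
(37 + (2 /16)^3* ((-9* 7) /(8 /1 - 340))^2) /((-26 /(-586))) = 833.92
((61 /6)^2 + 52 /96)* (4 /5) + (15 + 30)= 11531 /90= 128.12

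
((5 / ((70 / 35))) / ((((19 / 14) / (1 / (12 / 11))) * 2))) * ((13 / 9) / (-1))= -5005 / 4104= -1.22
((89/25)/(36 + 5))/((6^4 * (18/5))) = 89/4782240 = 0.00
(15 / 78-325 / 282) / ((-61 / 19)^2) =-635360 / 6820593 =-0.09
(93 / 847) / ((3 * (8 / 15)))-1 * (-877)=5943017 / 6776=877.07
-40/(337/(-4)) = 160/337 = 0.47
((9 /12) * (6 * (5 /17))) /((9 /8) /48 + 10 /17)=2880 /1331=2.16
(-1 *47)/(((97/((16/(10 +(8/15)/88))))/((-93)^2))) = -1073167920/160147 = -6701.14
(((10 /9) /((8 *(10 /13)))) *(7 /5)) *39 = 1183 /120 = 9.86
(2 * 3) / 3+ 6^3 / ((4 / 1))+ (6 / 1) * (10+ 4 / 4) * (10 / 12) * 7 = 441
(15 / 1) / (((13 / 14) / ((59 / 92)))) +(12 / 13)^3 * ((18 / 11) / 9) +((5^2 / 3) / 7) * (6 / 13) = 86004067 / 7781774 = 11.05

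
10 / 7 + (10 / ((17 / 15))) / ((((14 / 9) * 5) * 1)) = 305 / 119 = 2.56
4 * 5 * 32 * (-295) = -188800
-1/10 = -0.10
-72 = -72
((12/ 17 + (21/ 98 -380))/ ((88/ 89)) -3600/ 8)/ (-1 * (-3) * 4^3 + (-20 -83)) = -17454469/ 1864016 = -9.36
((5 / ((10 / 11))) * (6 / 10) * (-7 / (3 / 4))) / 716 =-77 / 1790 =-0.04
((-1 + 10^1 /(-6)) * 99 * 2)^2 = 278784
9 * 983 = 8847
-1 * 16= -16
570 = 570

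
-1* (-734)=734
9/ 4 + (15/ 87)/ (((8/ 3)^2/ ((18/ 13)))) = 27549/ 12064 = 2.28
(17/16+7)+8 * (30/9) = 1667/48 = 34.73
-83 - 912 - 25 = -1020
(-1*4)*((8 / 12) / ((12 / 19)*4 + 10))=-76 / 357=-0.21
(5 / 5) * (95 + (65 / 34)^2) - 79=22721 / 1156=19.65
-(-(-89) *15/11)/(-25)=267/55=4.85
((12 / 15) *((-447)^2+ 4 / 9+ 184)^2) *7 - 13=90714052892203 / 405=223985315783.22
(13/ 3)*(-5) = -65/ 3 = -21.67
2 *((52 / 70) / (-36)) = -13 / 315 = -0.04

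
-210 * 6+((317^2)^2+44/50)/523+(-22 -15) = 252434019772/13075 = 19306617.19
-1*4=-4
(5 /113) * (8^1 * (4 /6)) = 80 /339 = 0.24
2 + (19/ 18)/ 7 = 271/ 126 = 2.15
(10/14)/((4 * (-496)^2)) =5/6888448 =0.00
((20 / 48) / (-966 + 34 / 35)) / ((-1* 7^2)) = 25 / 2837184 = 0.00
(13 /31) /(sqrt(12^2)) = 13 /372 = 0.03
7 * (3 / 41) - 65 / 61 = -1384 / 2501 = -0.55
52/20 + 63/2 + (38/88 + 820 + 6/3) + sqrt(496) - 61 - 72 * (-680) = 4 * sqrt(31) + 10946217/220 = 49777.80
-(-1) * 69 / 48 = 23 / 16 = 1.44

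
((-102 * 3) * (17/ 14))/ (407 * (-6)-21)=867/ 5747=0.15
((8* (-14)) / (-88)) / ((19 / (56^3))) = 2458624 / 209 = 11763.75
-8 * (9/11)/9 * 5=-40/11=-3.64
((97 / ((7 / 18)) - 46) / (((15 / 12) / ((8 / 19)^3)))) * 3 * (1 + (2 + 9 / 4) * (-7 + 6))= -28434432 / 240065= -118.44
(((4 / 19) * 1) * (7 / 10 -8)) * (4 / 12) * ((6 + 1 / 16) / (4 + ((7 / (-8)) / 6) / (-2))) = -28324 / 37145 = -0.76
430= 430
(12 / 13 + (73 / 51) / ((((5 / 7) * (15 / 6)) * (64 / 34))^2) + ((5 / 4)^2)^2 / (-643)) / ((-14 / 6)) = -0.45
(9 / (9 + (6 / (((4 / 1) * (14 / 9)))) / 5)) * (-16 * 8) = -17920 / 143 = -125.31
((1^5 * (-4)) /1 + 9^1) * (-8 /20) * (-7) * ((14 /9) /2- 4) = -45.11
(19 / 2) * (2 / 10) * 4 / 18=19 / 45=0.42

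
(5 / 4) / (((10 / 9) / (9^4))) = 59049 / 8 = 7381.12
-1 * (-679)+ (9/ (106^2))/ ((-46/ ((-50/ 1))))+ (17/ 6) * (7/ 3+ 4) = 1620991655/ 2325852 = 696.95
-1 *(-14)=14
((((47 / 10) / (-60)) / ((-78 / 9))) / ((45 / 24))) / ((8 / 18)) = 141 / 13000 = 0.01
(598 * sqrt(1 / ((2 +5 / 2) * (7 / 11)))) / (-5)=-598 * sqrt(154) / 105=-70.68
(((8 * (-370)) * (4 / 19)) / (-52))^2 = 8761600 / 61009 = 143.61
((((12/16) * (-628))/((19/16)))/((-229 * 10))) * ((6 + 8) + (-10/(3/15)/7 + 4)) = 15072/8015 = 1.88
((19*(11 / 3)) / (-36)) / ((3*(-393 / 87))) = 6061 / 42444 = 0.14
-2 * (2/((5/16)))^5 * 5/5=-67108864/3125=-21474.84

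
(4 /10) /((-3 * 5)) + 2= 148 /75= 1.97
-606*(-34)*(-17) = -350268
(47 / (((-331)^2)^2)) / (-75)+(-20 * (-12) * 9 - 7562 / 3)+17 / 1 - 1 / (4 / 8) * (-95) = -138341636609572 / 900270954075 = -153.67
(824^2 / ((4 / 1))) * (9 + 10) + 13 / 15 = 3225136.87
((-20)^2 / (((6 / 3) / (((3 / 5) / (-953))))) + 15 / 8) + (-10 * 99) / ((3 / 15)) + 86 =-37069801 / 7624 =-4862.25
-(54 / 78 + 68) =-893 / 13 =-68.69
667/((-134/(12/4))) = -2001/134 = -14.93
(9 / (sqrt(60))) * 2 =3 * sqrt(15) / 5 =2.32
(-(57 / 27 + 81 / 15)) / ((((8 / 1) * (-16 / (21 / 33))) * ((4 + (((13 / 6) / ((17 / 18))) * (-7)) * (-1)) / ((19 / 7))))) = 54587 / 10802880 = 0.01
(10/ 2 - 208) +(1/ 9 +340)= 1234/ 9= 137.11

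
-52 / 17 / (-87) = 52 / 1479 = 0.04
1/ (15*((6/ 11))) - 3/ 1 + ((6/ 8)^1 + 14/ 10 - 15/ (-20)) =1/ 45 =0.02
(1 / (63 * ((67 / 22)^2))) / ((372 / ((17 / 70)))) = 2057 / 1841073570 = 0.00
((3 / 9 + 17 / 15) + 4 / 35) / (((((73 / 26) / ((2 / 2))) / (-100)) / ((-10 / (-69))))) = -8.16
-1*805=-805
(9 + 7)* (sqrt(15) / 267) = 16* sqrt(15) / 267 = 0.23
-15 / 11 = -1.36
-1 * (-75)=75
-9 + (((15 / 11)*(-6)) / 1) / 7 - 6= -1245 / 77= -16.17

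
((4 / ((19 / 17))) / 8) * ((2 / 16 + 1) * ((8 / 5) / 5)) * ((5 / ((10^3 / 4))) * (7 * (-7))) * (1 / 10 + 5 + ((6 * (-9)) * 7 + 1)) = 27881343 / 475000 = 58.70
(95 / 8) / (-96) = -95 / 768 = -0.12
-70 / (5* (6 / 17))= -119 / 3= -39.67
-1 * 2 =-2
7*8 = 56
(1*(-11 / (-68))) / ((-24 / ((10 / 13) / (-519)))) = 55 / 5505552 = 0.00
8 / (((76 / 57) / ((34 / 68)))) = 3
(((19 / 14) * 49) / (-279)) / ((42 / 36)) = -19 / 93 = -0.20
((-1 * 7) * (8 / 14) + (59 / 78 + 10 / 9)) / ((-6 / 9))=499 / 156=3.20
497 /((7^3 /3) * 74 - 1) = 1491 /25379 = 0.06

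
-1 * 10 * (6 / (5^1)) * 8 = -96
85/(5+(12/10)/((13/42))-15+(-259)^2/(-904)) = -4994600/4720057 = -1.06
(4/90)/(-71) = -2/3195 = -0.00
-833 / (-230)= 833 / 230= 3.62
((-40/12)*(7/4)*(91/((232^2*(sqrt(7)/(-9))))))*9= 12285*sqrt(7)/107648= 0.30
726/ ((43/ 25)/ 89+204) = 1615350/ 453943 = 3.56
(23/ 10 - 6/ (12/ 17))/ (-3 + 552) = -31/ 2745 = -0.01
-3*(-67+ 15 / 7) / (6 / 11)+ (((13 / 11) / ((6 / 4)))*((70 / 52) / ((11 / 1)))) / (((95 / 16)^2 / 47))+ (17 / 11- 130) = 1047504008 / 4586505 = 228.39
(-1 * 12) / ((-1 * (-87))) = -4 / 29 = -0.14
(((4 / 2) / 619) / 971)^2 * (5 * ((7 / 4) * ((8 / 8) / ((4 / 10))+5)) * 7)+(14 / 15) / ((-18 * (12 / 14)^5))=-0.11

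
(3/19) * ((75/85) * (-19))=-45/17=-2.65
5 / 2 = 2.50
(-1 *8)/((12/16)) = -32/3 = -10.67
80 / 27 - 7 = -109 / 27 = -4.04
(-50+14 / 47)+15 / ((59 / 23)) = -121609 / 2773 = -43.85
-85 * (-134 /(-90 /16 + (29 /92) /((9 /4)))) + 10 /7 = -2075.18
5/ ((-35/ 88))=-88/ 7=-12.57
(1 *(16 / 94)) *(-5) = -40 / 47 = -0.85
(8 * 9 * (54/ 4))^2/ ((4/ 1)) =236196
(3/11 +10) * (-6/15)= -226/55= -4.11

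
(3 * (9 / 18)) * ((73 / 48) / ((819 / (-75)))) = -1825 / 8736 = -0.21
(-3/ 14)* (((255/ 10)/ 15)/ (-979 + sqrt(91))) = 17* sqrt(91)/ 44723000 + 16643/ 44723000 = 0.00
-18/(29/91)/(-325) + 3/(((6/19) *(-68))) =3361/98600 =0.03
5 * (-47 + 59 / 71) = -230.85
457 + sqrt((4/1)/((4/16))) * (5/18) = 4123/9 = 458.11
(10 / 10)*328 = 328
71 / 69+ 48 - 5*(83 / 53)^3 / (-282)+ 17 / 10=40875405697 / 804680185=50.80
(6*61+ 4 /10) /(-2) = -916 /5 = -183.20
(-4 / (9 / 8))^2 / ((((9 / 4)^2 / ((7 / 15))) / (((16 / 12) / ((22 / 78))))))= 5.51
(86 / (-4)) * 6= -129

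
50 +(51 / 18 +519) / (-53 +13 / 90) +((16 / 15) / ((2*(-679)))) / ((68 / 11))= 33050678671 / 823650765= 40.13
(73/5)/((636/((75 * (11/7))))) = 4015/1484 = 2.71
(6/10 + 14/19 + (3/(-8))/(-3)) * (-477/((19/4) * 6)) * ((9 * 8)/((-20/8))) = 6359364/9025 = 704.64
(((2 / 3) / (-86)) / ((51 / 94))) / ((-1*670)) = 47 / 2203965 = 0.00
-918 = -918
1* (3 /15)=1 /5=0.20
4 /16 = 1 /4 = 0.25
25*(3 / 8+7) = 1475 / 8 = 184.38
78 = 78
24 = 24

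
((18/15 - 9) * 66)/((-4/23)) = 29601/10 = 2960.10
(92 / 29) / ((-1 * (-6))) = 46 / 87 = 0.53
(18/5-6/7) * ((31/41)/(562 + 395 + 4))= 96/44485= 0.00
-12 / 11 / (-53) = 12 / 583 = 0.02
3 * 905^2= 2457075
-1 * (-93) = 93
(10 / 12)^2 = 25 / 36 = 0.69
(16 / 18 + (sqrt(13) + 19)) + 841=sqrt(13) + 7748 / 9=864.49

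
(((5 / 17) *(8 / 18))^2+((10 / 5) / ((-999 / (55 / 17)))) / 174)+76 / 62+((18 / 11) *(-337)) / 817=441544408825 / 777528845181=0.57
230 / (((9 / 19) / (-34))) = -148580 / 9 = -16508.89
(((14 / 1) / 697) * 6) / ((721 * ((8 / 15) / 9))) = 405 / 143582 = 0.00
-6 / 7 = -0.86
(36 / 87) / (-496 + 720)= 0.00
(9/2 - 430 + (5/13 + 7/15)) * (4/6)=-165613/585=-283.10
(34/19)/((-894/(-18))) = 102/2831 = 0.04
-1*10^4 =-10000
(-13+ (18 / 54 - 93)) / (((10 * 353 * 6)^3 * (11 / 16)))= -317 / 19596198253500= -0.00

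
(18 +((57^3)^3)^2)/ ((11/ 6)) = 242046413824146413239502218675602/ 11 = 22004219438558764839954750000000.00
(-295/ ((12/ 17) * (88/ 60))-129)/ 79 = -36427/ 6952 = -5.24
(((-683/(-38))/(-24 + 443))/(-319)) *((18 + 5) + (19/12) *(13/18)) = -3561845/1097089488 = -0.00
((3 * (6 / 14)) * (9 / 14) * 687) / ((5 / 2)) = 227.13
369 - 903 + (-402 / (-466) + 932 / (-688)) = -21420301 / 40076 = -534.49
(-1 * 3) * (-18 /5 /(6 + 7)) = 54 /65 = 0.83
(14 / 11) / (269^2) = 14 / 795971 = 0.00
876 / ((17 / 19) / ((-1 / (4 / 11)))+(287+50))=61028 / 23455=2.60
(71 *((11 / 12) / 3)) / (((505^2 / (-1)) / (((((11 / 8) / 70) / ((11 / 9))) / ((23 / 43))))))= -33583 / 13138888000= -0.00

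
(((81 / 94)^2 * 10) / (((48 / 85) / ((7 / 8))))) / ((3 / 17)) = 36869175 / 565504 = 65.20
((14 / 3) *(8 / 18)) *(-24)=-448 / 9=-49.78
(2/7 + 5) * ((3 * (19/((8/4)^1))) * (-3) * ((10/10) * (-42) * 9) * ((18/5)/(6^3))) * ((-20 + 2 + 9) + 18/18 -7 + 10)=-56943/4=-14235.75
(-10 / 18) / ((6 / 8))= -20 / 27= -0.74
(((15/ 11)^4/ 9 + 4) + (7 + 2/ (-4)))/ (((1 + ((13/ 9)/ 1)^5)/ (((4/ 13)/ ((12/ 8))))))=404721846/ 1321101353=0.31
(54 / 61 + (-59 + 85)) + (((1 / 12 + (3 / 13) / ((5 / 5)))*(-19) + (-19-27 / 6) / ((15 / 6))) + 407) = 19913053 / 47580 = 418.52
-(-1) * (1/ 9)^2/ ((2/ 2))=1/ 81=0.01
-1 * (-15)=15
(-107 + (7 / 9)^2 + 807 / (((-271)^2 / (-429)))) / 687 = -660956981 / 4086771327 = -0.16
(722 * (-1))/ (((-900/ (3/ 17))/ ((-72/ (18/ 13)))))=-9386/ 1275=-7.36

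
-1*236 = -236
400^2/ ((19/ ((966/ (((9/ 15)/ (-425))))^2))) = 74911690000000000/ 19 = 3942720526315789.47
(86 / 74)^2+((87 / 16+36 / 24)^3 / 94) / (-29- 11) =26604088201 / 21083914240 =1.26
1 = 1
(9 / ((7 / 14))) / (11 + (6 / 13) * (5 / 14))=819 / 508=1.61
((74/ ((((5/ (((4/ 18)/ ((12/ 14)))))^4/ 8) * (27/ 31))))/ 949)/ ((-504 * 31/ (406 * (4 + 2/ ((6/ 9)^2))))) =-87593282/ 76596259179375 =-0.00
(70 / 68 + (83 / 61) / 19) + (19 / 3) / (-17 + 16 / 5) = 5237539 / 8157042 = 0.64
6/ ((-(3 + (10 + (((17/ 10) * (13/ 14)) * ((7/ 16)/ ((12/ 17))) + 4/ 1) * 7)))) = -23040/ 183739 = -0.13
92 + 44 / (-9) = 784 / 9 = 87.11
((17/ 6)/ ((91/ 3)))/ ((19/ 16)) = 136/ 1729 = 0.08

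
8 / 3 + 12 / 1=44 / 3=14.67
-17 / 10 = -1.70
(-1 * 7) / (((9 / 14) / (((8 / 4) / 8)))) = -49 / 18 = -2.72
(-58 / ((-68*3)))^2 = 841 / 10404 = 0.08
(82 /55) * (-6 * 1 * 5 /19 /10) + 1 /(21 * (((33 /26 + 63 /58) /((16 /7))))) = -3226052 /17051265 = -0.19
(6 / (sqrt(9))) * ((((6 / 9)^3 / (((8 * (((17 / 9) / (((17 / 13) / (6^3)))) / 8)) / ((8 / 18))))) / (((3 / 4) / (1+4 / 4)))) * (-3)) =-64 / 9477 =-0.01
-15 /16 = -0.94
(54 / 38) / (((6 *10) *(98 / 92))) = 207 / 9310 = 0.02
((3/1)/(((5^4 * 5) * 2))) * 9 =27/6250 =0.00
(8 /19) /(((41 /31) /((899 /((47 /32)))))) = 7134464 /36613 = 194.86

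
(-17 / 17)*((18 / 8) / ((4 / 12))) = -27 / 4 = -6.75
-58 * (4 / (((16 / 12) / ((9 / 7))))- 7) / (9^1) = 1276 / 63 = 20.25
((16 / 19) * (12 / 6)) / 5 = 0.34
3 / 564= 1 / 188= 0.01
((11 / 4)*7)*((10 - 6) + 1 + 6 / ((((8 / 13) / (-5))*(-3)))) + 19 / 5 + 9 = 33749 / 80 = 421.86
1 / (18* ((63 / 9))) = 1 / 126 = 0.01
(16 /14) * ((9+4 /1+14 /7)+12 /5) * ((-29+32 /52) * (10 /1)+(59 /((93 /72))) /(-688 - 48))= -1831555494 /324415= -5645.72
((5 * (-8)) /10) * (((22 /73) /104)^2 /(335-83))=-121 /907805808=-0.00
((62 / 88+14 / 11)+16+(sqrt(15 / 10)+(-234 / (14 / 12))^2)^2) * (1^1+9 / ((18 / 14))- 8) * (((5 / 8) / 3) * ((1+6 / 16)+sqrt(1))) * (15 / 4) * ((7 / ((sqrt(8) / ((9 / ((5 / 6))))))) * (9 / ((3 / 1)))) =0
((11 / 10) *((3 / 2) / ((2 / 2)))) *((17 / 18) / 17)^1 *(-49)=-539 / 120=-4.49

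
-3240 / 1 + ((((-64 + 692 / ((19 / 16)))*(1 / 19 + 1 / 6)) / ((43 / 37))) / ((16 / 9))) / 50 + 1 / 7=-351926459 / 108661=-3238.76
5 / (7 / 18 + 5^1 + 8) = 90 / 241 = 0.37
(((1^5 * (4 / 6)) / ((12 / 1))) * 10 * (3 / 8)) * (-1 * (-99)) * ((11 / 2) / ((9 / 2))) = 25.21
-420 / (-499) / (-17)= -420 / 8483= -0.05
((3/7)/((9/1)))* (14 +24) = 38/21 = 1.81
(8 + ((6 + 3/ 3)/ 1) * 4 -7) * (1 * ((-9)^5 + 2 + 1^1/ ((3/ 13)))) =-5136712/ 3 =-1712237.33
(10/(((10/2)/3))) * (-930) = -5580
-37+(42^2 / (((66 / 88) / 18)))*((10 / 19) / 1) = 422657 / 19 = 22245.11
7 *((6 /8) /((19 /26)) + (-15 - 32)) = -12229 /38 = -321.82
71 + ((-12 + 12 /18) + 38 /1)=293 /3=97.67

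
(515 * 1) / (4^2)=515 / 16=32.19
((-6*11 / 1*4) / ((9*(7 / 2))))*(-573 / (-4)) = -8404 / 7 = -1200.57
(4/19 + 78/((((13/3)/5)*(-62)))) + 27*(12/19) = 15.81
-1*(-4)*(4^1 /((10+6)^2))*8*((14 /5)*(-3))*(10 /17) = -42 /17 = -2.47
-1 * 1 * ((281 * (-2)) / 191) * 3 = 1686 / 191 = 8.83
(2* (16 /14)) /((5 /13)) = 208 /35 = 5.94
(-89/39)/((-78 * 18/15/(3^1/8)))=445/48672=0.01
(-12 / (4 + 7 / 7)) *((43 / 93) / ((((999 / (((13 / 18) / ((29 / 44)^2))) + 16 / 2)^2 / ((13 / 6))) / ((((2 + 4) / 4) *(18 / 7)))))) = -1593388697472 / 63697987285130765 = -0.00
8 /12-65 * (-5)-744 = -1255 /3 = -418.33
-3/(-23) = 3/23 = 0.13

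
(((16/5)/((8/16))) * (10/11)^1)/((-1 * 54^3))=-8/216513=-0.00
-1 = -1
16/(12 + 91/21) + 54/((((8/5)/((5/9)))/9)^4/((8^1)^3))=516797067/196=2636719.73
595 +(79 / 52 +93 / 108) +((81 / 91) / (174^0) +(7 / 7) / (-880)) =431184661 / 720720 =598.27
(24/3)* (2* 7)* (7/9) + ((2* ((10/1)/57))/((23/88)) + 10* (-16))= -281392/3933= -71.55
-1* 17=-17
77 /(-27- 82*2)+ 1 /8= -425 /1528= -0.28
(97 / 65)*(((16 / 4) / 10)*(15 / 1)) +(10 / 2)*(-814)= -263968 / 65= -4061.05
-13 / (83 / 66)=-858 / 83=-10.34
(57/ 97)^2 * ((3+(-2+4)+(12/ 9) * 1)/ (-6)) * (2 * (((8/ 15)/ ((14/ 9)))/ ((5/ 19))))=-0.95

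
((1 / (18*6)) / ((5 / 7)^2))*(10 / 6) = 49 / 1620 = 0.03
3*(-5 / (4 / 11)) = -165 / 4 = -41.25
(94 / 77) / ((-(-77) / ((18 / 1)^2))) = 30456 / 5929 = 5.14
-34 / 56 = -17 / 28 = -0.61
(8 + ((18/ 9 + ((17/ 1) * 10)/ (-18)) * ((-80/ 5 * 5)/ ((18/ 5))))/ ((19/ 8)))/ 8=14939/ 1539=9.71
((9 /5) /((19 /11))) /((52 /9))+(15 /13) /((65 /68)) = 89103 /64220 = 1.39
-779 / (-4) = 779 / 4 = 194.75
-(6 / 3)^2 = -4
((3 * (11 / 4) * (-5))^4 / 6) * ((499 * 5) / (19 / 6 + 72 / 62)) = 278184017.57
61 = 61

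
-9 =-9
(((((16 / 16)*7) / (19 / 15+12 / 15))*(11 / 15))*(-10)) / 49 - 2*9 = -4016 / 217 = -18.51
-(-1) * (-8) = -8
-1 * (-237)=237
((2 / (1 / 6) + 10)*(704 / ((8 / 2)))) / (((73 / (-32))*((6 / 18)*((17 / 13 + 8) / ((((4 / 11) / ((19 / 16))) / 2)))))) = -1277952 / 15257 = -83.76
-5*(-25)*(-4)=-500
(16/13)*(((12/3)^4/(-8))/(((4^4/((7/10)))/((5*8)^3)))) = -89600/13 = -6892.31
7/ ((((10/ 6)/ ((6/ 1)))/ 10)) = 252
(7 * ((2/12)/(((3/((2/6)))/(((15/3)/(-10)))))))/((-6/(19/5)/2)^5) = 17332693/82012500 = 0.21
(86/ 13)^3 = 636056/ 2197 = 289.51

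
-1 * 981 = -981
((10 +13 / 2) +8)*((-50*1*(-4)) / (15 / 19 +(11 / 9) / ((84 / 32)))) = 17595900 / 4507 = 3904.13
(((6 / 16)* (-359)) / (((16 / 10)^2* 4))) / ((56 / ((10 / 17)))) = -134625 / 974848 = -0.14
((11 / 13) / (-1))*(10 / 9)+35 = 3985 / 117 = 34.06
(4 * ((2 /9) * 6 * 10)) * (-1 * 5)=-800 /3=-266.67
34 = 34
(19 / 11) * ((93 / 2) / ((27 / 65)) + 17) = 4009 / 18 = 222.72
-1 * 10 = -10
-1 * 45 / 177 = -15 / 59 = -0.25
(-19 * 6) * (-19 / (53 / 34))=73644 / 53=1389.51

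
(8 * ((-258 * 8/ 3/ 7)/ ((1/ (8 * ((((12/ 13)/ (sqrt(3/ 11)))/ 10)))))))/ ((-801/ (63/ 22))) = 44032 * sqrt(33)/ 63635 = 3.97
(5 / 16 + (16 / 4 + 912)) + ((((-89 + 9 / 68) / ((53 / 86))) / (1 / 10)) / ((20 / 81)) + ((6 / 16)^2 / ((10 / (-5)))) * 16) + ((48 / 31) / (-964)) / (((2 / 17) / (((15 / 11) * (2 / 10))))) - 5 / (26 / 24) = -75921781668357 / 15401376848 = -4929.55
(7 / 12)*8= 14 / 3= 4.67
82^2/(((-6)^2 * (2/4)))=373.56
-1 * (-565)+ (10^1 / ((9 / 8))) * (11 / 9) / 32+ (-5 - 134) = 69067 / 162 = 426.34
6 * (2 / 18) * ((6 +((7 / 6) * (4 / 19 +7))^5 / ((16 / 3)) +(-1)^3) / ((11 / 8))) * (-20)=-368931021289745 / 4813536456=-76644.48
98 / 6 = 49 / 3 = 16.33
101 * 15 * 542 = 821130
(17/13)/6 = 17/78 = 0.22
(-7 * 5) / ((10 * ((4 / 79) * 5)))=-553 / 40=-13.82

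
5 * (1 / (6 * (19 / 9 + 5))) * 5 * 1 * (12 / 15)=15 / 32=0.47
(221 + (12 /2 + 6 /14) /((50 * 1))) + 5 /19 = 294451 /1330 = 221.39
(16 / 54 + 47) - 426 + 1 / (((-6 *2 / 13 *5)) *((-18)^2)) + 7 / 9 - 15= -7638493 / 19440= -392.93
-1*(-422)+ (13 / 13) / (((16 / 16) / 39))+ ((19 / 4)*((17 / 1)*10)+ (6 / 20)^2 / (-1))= 126841 / 100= 1268.41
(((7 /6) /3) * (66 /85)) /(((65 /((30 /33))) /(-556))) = -7784 /3315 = -2.35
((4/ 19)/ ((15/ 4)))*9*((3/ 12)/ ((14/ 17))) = 102/ 665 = 0.15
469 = 469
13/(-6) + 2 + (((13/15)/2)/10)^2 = -14831/90000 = -0.16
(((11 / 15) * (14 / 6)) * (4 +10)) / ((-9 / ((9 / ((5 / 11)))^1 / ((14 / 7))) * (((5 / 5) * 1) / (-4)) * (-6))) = -17.57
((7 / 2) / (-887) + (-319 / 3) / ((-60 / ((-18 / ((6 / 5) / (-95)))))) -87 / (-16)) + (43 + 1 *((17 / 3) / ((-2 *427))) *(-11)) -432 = 2141.92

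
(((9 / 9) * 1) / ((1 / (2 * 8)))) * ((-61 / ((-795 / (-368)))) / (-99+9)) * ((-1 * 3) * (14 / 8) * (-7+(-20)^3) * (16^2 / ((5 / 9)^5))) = 4226545230372864 / 4140625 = 1020750546.20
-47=-47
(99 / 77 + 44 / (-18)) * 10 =-730 / 63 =-11.59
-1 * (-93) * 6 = 558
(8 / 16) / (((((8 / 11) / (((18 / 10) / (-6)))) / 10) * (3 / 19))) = -209 / 16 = -13.06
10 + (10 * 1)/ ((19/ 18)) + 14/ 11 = 4336/ 209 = 20.75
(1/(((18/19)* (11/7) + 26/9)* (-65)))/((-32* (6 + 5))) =1197/119891200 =0.00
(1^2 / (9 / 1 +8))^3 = 1 / 4913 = 0.00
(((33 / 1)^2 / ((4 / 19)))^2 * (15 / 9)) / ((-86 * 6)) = -237843045 / 2752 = -86425.53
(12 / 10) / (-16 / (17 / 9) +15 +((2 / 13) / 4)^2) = 68952 / 375265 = 0.18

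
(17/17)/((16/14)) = 7/8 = 0.88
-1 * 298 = -298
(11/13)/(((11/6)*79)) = 0.01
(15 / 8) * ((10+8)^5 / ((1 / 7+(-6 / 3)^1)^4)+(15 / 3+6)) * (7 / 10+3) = 503625530229 / 456976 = 1102083.11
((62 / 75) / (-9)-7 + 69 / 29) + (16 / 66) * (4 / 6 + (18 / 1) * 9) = 7476472 / 215325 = 34.72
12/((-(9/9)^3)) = -12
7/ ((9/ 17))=119/ 9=13.22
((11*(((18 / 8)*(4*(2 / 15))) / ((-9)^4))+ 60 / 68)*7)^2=1324324528849 / 34556951025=38.32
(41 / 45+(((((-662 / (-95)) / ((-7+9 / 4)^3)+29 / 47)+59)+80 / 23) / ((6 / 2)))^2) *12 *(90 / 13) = 3646546693705311370872 / 99231647053770005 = 36747.82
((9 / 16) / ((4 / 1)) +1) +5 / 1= 393 / 64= 6.14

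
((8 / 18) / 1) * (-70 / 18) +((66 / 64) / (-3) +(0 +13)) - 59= -124603 / 2592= -48.07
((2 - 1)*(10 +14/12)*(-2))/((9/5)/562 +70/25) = -188270/23631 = -7.97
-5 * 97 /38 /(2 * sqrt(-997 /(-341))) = -3.73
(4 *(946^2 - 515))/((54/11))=19676822/27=728771.19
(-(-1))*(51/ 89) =51/ 89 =0.57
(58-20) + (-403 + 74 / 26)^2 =27067226 / 169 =160161.10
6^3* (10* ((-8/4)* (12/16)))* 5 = -16200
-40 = -40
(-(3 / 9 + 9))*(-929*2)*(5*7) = 1820840 / 3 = 606946.67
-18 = -18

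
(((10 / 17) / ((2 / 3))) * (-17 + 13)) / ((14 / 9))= -270 / 119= -2.27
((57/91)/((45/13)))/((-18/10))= -19/189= -0.10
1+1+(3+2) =7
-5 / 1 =-5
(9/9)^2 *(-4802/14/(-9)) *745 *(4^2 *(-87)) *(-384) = 15176734720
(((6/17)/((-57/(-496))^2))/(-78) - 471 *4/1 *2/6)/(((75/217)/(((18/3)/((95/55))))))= -2153877120472/341063775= -6315.17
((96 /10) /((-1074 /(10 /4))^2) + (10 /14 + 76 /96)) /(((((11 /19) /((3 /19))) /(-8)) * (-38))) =8106653 /93751966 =0.09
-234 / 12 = -39 / 2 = -19.50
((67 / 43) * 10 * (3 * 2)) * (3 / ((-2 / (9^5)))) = -356065470 / 43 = -8280592.33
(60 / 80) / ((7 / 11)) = 33 / 28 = 1.18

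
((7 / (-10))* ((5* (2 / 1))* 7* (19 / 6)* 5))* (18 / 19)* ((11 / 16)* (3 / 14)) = -3465 / 32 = -108.28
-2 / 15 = -0.13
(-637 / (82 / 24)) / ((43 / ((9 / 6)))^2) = -17199 / 75809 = -0.23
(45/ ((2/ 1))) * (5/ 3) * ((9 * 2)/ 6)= 225/ 2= 112.50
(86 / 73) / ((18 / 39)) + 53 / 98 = 66389 / 21462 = 3.09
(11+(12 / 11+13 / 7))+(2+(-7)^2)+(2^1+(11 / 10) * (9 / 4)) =69.42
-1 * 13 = -13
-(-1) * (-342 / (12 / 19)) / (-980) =1083 / 1960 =0.55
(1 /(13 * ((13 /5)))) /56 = 5 /9464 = 0.00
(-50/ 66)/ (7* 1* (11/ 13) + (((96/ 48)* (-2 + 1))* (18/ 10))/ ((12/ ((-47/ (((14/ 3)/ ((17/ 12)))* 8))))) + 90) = -1456000/ 185384793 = -0.01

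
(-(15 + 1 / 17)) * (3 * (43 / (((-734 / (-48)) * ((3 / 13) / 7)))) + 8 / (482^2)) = -1396352923136 / 362367359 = -3853.42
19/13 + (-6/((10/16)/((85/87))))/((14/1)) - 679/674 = -383895/1778686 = -0.22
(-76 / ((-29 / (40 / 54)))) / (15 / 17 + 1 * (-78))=-1360 / 54027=-0.03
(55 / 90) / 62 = 11 / 1116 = 0.01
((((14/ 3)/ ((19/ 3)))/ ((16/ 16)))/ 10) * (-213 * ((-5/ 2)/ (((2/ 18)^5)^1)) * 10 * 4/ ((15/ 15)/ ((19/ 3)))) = 586947060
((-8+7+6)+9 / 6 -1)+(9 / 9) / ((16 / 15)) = 103 / 16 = 6.44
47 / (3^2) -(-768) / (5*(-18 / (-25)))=1967 / 9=218.56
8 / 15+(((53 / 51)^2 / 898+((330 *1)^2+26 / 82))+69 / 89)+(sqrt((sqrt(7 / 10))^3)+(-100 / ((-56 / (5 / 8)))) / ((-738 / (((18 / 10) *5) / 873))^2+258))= 10^(1 / 4) *7^(3 / 4) / 10+443933491590456429086261411 / 4076463357509784202080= 108902.39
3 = 3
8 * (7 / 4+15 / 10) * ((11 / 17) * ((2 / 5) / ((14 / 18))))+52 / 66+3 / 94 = 17482181 / 1845690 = 9.47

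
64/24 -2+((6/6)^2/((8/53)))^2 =8555/192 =44.56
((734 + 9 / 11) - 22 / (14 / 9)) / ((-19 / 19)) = -55492 / 77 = -720.68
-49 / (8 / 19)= -931 / 8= -116.38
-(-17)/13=17/13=1.31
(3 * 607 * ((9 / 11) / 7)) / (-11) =-19.35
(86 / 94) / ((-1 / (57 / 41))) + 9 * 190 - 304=1404.73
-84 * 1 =-84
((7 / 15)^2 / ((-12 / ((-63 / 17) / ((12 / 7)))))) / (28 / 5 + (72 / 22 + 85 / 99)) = 26411 / 6551120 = 0.00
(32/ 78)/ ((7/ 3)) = 16/ 91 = 0.18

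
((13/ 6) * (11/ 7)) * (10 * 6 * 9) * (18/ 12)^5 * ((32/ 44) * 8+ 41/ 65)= 90038.01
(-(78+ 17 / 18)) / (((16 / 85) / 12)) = -120785 / 24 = -5032.71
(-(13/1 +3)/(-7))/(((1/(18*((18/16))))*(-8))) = -81/14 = -5.79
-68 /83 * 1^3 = -68 /83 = -0.82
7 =7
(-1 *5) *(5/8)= -25/8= -3.12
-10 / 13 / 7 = -10 / 91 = -0.11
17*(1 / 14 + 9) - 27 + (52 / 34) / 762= 11535719 / 90678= 127.22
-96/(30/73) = -1168/5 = -233.60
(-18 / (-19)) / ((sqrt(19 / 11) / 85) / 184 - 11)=-532759708800 / 6185932174039 - 281520 * sqrt(209) / 6185932174039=-0.09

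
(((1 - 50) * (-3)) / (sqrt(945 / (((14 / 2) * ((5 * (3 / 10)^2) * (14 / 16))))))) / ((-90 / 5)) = -49 * sqrt(42) / 720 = -0.44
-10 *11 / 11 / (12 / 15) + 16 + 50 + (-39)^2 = 3149 / 2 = 1574.50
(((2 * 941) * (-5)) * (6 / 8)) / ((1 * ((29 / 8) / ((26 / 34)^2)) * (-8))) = 142.31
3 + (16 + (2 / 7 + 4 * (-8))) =-89 / 7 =-12.71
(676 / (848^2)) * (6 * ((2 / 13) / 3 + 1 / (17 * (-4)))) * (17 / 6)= 1261 / 2157312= 0.00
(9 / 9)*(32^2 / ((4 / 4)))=1024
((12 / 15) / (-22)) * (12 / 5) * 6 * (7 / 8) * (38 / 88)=-1197 / 6050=-0.20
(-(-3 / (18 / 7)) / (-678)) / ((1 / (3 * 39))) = -91 / 452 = -0.20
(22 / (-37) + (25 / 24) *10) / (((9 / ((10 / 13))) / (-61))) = -1330105 / 25974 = -51.21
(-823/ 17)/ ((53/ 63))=-51849/ 901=-57.55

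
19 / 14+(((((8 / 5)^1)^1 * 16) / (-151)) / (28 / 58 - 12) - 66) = -114080941 / 1765190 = -64.63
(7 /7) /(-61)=-1 /61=-0.02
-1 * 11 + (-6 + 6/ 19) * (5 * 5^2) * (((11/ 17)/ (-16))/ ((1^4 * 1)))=22913/ 1292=17.73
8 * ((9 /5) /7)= 72 /35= 2.06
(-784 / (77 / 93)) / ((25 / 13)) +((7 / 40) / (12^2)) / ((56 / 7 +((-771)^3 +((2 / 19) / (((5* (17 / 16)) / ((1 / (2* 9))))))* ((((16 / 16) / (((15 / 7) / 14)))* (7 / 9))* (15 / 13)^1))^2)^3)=-353220417900654022661313430729801231131712267419205407799836887071467362009843998723488607639629 / 717355067076390288844537940525636140857415171483822869734292006307862115835491231456379779200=-492.39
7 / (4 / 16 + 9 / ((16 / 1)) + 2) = 112 / 45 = 2.49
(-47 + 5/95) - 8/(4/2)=-968/19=-50.95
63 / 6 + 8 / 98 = 1037 / 98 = 10.58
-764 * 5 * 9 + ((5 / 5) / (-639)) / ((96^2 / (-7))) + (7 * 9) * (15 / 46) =-34359.46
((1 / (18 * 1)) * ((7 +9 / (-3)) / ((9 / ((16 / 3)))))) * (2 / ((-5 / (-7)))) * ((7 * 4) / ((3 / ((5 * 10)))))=125440 / 729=172.07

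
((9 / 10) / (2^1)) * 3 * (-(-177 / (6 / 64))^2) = -24060672 / 5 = -4812134.40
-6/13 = -0.46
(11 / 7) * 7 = 11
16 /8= 2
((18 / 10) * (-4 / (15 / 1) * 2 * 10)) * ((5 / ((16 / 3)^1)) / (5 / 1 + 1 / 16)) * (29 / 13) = -464 / 117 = -3.97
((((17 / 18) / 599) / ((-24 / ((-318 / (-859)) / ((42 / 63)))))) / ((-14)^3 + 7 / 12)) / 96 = 901 / 6504654436224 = 0.00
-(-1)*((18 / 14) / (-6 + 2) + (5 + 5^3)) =3631 / 28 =129.68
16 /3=5.33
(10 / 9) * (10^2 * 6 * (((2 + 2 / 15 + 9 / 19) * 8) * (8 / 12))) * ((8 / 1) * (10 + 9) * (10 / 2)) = 190208000 / 27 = 7044740.74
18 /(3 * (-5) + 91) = 9 /38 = 0.24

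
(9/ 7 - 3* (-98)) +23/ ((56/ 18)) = 8475/ 28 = 302.68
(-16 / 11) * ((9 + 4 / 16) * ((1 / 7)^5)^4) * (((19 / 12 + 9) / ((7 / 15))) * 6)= -140970 / 6144004504916124077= -0.00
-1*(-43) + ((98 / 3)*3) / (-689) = 29529 / 689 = 42.86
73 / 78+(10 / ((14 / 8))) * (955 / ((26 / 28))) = 458473 / 78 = 5877.86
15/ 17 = 0.88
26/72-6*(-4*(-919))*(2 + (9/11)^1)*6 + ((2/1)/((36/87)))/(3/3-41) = -2953737617/7920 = -372946.67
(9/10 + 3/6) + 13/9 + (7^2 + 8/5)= 481/9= 53.44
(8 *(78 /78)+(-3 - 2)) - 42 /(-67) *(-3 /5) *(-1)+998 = 335461 /335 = 1001.38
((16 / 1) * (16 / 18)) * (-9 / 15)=-128 / 15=-8.53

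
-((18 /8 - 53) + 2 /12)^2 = -2558.67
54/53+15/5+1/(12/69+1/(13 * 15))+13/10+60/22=13.63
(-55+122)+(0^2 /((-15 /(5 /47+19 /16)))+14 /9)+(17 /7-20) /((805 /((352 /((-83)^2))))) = 23951251091 /349375635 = 68.55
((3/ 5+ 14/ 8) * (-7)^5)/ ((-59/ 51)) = 40286379/ 1180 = 34141.00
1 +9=10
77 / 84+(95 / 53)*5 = 6283 / 636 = 9.88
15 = 15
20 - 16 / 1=4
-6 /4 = -3 /2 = -1.50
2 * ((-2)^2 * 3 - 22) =-20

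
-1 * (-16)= 16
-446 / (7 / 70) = -4460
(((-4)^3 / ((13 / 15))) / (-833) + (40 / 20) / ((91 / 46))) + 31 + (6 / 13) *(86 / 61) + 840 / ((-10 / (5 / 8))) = -26092035 / 1321138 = -19.75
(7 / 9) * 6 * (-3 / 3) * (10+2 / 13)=-616 / 13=-47.38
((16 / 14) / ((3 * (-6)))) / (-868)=1 / 13671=0.00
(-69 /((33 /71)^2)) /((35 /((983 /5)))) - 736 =-2530.13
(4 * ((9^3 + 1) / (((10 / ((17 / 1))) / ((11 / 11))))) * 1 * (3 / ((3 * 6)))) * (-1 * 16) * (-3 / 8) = 4964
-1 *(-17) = 17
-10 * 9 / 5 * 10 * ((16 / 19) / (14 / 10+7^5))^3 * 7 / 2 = -640000 / 8078289326646273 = -0.00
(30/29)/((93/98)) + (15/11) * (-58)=-771350/9889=-78.00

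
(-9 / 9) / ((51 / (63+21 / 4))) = -91 / 68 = -1.34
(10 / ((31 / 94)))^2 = 883600 / 961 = 919.46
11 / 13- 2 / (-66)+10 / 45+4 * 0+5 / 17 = 30473 / 21879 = 1.39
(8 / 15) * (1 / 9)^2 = 8 / 1215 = 0.01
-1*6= -6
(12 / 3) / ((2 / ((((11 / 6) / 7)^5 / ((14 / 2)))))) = 0.00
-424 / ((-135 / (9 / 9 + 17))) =848 / 15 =56.53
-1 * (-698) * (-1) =-698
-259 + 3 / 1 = -256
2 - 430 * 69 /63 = -9848 /21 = -468.95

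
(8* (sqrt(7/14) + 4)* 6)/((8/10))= 30* sqrt(2) + 240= 282.43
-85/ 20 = -17/ 4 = -4.25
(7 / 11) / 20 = 7 / 220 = 0.03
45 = 45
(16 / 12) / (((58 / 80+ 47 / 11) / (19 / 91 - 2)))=-286880 / 600327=-0.48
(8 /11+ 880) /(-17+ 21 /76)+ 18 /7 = -4902358 /97867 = -50.09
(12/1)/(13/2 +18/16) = 96/61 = 1.57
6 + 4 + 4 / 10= 52 / 5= 10.40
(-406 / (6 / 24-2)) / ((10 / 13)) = 1508 / 5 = 301.60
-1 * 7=-7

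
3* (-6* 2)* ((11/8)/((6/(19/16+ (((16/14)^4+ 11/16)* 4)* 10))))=-122875467/153664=-799.64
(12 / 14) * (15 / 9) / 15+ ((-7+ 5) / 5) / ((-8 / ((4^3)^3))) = 1376266 / 105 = 13107.30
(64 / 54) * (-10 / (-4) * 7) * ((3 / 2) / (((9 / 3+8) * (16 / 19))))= 665 / 198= 3.36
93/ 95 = 0.98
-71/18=-3.94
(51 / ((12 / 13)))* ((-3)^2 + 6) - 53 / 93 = 308083 / 372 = 828.18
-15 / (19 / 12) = -180 / 19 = -9.47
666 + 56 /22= 668.55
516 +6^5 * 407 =3165348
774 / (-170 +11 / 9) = -6966 / 1519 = -4.59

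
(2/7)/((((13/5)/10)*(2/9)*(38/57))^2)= 455625/2366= 192.57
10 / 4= 5 / 2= 2.50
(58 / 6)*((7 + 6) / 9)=377 / 27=13.96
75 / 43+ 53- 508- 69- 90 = -26327 / 43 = -612.26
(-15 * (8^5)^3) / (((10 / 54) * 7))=-2849934139195392 / 7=-407133448456484.57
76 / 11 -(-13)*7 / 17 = 2293 / 187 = 12.26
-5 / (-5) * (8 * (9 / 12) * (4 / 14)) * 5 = 60 / 7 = 8.57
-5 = -5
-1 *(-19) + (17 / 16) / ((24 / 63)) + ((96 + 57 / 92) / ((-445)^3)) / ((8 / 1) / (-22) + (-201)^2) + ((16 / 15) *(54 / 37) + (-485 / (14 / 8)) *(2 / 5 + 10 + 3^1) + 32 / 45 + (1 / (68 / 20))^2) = -7744849383091510237592521 / 2099119300761975408000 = -3689.57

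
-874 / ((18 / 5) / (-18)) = 4370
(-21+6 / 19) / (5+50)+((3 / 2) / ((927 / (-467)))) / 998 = -242876267 / 644518380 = -0.38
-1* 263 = -263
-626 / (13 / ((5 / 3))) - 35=-4495 / 39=-115.26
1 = 1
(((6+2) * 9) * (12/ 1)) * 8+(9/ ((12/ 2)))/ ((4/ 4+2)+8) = 152067/ 22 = 6912.14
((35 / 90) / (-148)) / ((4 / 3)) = -7 / 3552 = -0.00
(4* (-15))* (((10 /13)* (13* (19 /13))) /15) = -760 /13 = -58.46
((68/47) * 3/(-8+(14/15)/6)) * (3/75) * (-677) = 1242972/82955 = 14.98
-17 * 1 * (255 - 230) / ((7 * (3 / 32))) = -13600 / 21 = -647.62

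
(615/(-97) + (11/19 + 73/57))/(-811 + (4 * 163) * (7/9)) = 74319/5040605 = 0.01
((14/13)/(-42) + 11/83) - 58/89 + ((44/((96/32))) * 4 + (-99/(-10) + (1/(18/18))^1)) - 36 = 95133697/2880930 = 33.02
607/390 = 1.56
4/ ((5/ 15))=12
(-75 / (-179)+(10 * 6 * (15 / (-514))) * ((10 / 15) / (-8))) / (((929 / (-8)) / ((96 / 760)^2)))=-1197504 / 15427980107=-0.00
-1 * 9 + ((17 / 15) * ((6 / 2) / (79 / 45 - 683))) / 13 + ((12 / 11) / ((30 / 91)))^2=2350453847 / 1205547200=1.95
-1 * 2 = -2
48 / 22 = 24 / 11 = 2.18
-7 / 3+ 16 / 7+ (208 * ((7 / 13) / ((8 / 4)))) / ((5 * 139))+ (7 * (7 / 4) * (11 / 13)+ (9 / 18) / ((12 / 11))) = 5493043 / 505960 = 10.86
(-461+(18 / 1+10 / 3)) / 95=-1319 / 285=-4.63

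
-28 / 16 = -7 / 4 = -1.75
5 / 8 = 0.62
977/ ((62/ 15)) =14655/ 62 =236.37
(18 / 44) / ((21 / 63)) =1.23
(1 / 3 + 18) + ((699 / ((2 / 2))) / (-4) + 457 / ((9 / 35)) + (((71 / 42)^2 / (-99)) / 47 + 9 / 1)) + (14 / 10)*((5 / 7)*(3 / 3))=3346367708 / 2051973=1630.80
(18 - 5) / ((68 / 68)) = 13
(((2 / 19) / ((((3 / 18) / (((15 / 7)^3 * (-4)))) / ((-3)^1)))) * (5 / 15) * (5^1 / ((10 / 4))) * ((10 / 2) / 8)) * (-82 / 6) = -424.66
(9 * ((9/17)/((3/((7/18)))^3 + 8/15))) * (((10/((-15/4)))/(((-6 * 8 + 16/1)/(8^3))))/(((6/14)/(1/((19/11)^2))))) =156881340/453505889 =0.35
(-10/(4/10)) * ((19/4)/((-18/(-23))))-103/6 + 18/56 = -84965/504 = -168.58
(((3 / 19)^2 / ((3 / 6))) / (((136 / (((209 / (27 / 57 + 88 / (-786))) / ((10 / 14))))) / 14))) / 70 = 272349 / 4591700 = 0.06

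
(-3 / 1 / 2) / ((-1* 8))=0.19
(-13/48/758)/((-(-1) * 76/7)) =-91/2765184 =-0.00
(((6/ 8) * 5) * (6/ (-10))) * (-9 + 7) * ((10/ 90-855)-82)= -4216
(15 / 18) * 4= 10 / 3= 3.33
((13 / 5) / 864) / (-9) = -13 / 38880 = -0.00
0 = 0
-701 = -701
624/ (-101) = -624/ 101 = -6.18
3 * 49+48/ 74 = 5463/ 37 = 147.65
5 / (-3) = -5 / 3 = -1.67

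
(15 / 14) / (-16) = -15 / 224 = -0.07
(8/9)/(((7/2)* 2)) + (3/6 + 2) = 331/126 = 2.63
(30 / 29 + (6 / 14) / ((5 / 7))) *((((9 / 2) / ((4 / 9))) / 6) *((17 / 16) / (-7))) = -108783 / 259840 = -0.42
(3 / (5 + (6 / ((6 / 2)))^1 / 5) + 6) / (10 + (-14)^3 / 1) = -59 / 24606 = -0.00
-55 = -55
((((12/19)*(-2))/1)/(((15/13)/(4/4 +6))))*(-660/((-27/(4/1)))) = -128128/171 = -749.29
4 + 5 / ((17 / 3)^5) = 5680643 / 1419857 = 4.00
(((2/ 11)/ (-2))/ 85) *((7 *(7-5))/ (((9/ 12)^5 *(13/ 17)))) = -14336/ 173745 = -0.08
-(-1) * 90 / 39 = 30 / 13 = 2.31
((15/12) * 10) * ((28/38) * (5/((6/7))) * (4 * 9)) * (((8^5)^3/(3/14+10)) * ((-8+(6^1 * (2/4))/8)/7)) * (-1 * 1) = 19718641532534784000/2717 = 7257505164716519.69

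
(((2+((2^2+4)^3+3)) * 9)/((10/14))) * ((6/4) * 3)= 293139/10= 29313.90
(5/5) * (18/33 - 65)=-709/11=-64.45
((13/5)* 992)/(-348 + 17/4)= -51584/6875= -7.50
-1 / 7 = -0.14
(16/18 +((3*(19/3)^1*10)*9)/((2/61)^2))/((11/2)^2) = 57266222/1089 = 52586.06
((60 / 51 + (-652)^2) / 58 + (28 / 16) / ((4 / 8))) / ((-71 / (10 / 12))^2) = 180755975 / 178935336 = 1.01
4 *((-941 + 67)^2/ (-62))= -1527752/ 31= -49282.32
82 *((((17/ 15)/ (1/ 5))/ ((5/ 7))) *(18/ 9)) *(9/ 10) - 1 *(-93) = 31599/ 25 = 1263.96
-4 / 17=-0.24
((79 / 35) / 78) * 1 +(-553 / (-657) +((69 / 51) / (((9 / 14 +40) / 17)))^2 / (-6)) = 158196044911 / 193566989070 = 0.82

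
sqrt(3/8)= 0.61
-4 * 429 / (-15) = 572 / 5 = 114.40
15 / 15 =1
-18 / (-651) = 6 / 217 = 0.03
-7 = -7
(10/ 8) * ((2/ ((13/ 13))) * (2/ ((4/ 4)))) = 5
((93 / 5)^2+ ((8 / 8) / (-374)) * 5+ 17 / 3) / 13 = 9862753 / 364650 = 27.05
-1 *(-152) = 152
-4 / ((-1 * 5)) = 4 / 5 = 0.80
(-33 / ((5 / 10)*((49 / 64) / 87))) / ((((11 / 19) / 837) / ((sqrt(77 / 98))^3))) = -1461040416*sqrt(154) / 2401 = -7551451.37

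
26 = 26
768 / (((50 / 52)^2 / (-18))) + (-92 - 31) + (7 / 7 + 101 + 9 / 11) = -102934014 / 6875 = -14972.22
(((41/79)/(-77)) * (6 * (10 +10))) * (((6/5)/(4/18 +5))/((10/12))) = -318816/1429505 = -0.22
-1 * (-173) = 173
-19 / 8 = -2.38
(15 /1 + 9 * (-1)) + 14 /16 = 55 /8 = 6.88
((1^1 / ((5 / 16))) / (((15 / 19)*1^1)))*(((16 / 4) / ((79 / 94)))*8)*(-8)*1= -7315456 / 5925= -1234.68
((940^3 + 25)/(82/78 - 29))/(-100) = 1295711079/4360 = 297181.44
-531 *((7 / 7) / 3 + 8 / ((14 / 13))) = -28851 / 7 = -4121.57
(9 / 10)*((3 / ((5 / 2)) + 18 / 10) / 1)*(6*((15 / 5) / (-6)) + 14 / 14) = -27 / 5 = -5.40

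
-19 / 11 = -1.73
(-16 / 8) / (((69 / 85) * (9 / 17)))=-2890 / 621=-4.65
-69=-69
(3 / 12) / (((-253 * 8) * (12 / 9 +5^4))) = -3 / 15212384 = -0.00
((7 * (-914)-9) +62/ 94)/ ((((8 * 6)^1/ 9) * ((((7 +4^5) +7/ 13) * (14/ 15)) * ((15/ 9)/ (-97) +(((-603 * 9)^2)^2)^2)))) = -81360981/ 49068825879183767226620778929776982336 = -0.00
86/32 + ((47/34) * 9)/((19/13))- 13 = -1.80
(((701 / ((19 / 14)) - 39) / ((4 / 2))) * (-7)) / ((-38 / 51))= 3239061 / 1444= 2243.12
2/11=0.18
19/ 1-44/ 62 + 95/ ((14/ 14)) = 3512/ 31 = 113.29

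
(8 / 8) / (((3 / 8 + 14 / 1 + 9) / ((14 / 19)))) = 112 / 3553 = 0.03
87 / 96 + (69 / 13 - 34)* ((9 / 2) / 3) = -17527 / 416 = -42.13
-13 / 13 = -1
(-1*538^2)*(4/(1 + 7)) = -144722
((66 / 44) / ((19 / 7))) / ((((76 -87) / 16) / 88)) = -1344 / 19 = -70.74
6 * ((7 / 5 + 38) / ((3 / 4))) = 1576 / 5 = 315.20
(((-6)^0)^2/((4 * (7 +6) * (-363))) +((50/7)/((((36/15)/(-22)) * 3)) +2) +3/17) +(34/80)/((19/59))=-23468011901/1280359080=-18.33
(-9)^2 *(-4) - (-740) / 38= -5786 / 19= -304.53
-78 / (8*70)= -39 / 280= -0.14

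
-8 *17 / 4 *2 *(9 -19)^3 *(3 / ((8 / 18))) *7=3213000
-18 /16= -9 /8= -1.12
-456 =-456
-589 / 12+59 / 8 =-1001 / 24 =-41.71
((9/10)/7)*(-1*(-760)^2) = -519840/7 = -74262.86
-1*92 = -92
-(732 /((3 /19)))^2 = -21492496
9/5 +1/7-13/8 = 89/280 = 0.32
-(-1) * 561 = 561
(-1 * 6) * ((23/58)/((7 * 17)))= -69/3451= -0.02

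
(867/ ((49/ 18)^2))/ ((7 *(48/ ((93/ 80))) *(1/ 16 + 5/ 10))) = 241893/ 336140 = 0.72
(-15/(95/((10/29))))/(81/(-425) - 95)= 6375/11145628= 0.00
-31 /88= -0.35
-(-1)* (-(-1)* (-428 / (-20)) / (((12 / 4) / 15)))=107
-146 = -146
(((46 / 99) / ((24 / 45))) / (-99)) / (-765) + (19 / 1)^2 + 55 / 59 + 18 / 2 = 43756957897 / 117964836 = 370.93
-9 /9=-1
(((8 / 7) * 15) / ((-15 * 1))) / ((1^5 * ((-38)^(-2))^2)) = -16681088 / 7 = -2383012.57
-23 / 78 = -0.29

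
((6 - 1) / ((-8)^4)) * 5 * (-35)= -0.21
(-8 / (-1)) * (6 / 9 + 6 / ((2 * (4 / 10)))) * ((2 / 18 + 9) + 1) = 17836 / 27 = 660.59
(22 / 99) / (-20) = -1 / 90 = -0.01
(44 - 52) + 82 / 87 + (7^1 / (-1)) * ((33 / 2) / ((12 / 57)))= -386755 / 696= -555.68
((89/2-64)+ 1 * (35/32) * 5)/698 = -449/22336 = -0.02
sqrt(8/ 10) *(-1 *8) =-16 *sqrt(5)/ 5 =-7.16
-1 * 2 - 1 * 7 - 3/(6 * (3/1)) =-55/6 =-9.17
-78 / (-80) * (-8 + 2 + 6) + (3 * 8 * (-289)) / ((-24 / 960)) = 277440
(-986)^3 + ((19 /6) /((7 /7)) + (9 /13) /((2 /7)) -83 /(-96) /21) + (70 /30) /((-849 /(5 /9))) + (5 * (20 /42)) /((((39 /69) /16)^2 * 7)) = -5822839724137863241 /6074411616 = -958584977.81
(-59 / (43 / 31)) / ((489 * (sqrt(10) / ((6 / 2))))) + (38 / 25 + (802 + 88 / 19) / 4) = 193019 / 950 - 1829 * sqrt(10) / 70090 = 203.10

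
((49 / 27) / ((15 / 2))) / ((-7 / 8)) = -112 / 405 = -0.28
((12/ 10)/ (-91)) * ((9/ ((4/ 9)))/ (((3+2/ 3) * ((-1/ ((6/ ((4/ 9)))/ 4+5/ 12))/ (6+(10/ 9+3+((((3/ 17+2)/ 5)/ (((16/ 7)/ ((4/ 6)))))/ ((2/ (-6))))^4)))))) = 526433874436323/ 188156108800000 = 2.80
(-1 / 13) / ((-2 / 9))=9 / 26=0.35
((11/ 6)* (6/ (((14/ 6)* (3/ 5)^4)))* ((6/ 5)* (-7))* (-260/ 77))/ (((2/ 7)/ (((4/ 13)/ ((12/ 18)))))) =5000/ 3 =1666.67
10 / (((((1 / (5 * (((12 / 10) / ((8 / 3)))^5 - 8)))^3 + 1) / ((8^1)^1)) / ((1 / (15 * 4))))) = 66645554084923458821404 / 49983379131692594116053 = 1.33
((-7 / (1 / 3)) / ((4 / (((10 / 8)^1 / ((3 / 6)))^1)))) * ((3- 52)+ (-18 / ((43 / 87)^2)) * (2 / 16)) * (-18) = -406846125 / 29584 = -13752.24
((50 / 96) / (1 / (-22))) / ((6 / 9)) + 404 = 6189 / 16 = 386.81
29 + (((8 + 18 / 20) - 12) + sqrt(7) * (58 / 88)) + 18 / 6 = 30.64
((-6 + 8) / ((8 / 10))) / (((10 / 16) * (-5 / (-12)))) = 48 / 5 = 9.60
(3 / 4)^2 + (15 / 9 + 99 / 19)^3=965447345 / 2963088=325.82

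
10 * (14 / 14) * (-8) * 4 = -320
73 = 73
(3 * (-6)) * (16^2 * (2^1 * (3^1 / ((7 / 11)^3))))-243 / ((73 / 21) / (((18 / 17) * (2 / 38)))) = -867726633474 / 8087597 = -107291.03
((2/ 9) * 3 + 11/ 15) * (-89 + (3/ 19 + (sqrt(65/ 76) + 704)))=862.52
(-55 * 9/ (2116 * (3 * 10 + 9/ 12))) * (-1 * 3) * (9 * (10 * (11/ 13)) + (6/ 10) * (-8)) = 459162/ 281957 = 1.63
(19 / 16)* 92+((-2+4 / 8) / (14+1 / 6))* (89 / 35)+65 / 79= 103226309 / 940100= 109.80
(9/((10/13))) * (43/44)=5031/440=11.43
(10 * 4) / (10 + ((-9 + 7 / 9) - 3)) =-360 / 11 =-32.73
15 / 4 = 3.75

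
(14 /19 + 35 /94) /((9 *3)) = 1981 /48222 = 0.04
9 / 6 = 3 / 2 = 1.50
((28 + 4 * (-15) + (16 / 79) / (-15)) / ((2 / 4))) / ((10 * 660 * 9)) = -9484 / 8798625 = -0.00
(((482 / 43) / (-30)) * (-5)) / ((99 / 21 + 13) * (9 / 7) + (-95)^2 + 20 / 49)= 11809 / 57193569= 0.00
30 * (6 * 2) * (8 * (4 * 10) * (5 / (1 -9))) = -72000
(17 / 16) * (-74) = -629 / 8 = -78.62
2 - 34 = -32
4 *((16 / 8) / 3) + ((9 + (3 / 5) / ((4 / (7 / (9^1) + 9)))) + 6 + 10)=437 / 15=29.13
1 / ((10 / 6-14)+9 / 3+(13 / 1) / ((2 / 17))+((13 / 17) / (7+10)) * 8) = 1734 / 176047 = 0.01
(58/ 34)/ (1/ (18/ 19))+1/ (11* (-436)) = 2503189/ 1549108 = 1.62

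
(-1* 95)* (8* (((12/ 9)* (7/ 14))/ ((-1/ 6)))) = 3040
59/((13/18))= 1062/13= 81.69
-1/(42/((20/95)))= -2/399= -0.01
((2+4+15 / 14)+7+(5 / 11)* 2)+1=2461 / 154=15.98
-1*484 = -484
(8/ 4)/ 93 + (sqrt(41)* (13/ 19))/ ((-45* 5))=2/ 93- 13* sqrt(41)/ 4275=0.00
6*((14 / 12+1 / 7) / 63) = 55 / 441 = 0.12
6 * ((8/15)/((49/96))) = 1536/245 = 6.27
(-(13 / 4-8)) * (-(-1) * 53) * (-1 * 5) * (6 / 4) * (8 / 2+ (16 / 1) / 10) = -10573.50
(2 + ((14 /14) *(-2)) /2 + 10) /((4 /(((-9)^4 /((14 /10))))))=360855 /28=12887.68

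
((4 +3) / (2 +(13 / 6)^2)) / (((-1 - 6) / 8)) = -288 / 241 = -1.20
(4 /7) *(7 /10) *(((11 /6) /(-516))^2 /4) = 121 /95852160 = 0.00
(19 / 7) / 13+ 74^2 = 498335 / 91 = 5476.21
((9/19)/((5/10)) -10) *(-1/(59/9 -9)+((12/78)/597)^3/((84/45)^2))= -3.70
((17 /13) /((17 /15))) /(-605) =-3 /1573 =-0.00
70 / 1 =70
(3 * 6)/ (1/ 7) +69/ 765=32153/ 255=126.09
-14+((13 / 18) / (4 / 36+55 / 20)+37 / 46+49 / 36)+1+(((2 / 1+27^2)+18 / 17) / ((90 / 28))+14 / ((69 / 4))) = 105345041 / 483276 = 217.98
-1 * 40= -40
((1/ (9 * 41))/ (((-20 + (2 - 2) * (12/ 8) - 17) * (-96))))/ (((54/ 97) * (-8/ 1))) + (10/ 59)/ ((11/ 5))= 28310797847/ 367474973184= 0.08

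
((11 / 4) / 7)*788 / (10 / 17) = 36839 / 70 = 526.27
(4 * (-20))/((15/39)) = -208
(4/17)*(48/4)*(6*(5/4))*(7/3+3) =1920/17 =112.94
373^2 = 139129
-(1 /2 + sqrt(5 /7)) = -sqrt(35) /7-1 /2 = -1.35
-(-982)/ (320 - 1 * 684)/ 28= -491/ 5096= -0.10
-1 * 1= -1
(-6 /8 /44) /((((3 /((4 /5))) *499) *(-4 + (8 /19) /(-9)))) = 0.00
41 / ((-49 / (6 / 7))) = -246 / 343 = -0.72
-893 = -893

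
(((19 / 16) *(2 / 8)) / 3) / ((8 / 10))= 95 / 768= 0.12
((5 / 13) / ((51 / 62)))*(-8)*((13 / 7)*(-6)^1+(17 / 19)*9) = 339760 / 29393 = 11.56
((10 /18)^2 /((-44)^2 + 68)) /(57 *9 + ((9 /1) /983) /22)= 270325 /900423158814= 0.00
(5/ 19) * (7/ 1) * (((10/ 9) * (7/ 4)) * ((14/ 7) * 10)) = 12250/ 171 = 71.64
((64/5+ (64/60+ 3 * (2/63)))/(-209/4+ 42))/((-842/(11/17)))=32252/30810885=0.00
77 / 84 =0.92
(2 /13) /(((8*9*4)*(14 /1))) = 1 /26208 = 0.00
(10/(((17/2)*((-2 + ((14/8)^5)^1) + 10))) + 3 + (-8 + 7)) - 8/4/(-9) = 2894660/1274949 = 2.27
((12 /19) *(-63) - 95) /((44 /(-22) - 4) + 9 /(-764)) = 1956604 /87267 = 22.42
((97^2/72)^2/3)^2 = 7837433594376961/241864704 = 32404205.59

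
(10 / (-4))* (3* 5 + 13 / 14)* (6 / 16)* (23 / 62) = -76935 / 13888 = -5.54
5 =5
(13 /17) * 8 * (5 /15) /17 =104 /867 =0.12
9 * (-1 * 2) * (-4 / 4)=18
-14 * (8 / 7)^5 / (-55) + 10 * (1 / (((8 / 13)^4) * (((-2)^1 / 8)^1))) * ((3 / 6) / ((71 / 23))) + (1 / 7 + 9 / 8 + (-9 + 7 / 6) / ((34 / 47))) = -26558875849631 / 489647262720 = -54.24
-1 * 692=-692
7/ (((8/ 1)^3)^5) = 7/ 35184372088832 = 0.00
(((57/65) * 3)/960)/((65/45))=513/270400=0.00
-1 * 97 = -97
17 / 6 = 2.83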